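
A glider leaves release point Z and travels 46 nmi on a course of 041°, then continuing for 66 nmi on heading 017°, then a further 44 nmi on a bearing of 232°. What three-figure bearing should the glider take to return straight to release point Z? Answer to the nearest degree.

192°

Leg 1 (041°, 46 nmi): east 46 sin 41° = 30.18, north 46 cos 41° = 34.72
Leg 2 (017°, 66 nmi): east 66 sin 17° = 19.30, north 66 cos 17° = 63.12
Leg 3 (232°, 44 nmi): east 44 sin 232° = -34.67, north 44 cos 232° = -27.09
Net displacement: 14.80 east, 70.74 north. Direction back to start is (-14.80, -70.74): bearing = atan2(-14.80, -70.74) mod 360° = 191.82° ≈ 192°.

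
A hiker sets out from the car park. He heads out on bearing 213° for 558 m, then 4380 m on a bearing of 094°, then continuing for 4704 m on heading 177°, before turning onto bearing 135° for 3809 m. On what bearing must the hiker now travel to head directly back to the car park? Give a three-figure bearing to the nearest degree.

319°

Leg 1 (213°, 558 m): east 558 sin 213° = -303.91, north 558 cos 213° = -467.98
Leg 2 (094°, 4380 m): east 4380 sin 94° = 4369.33, north 4380 cos 94° = -305.53
Leg 3 (177°, 4704 m): east 4704 sin 177° = 246.19, north 4704 cos 177° = -4697.55
Leg 4 (135°, 3809 m): east 3809 sin 135° = 2693.37, north 3809 cos 135° = -2693.37
Net displacement: 7004.98 east, -8164.43 north. Direction back to start is (-7004.98, 8164.43): bearing = atan2(-7004.98, 8164.43) mod 360° = 319.37° ≈ 319°.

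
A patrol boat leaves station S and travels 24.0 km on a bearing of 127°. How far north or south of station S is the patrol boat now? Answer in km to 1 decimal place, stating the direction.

14.4 km south

Leg 1 (127°, 24.0 km): east 24.0 sin 127° = 19.17, north 24.0 cos 127° = -14.44
Net north component: -14.44 km.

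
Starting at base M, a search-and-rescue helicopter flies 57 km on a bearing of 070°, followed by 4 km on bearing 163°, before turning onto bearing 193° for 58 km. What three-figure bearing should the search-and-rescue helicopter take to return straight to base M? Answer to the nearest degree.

314°

Leg 1 (070°, 57 km): east 57 sin 70° = 53.56, north 57 cos 70° = 19.50
Leg 2 (163°, 4 km): east 4 sin 163° = 1.17, north 4 cos 163° = -3.83
Leg 3 (193°, 58 km): east 58 sin 193° = -13.05, north 58 cos 193° = -56.51
Net displacement: 41.68 east, -40.84 north. Direction back to start is (-41.68, 40.84): bearing = atan2(-41.68, 40.84) mod 360° = 314.42° ≈ 314°.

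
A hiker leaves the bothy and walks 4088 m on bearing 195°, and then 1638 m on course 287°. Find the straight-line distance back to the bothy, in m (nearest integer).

4351 m

Leg 1 (195°, 4088 m): east 4088 sin 195° = -1058.05, north 4088 cos 195° = -3948.70
Leg 2 (287°, 1638 m): east 1638 sin 287° = -1566.43, north 1638 cos 287° = 478.90
Net: -2624.48 east, -3469.80 north. Distance = √((-2624.48)² + (-3469.80)²) = 4350.564 m.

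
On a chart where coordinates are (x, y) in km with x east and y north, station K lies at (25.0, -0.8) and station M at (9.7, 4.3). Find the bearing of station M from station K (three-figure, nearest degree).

Δeast = 9.7 − 25.0 = -15.30; Δnorth = 4.3 − -0.8 = 5.10.
Bearing = atan2(Δeast, Δnorth) mod 360° = 288.43° ≈ 288°.

288°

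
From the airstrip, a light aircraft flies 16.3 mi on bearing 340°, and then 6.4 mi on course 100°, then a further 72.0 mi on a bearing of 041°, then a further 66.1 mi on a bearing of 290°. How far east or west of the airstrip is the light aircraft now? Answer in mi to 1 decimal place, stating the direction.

14.1 mi west

Leg 1 (340°, 16.3 mi): east 16.3 sin 340° = -5.57, north 16.3 cos 340° = 15.32
Leg 2 (100°, 6.4 mi): east 6.4 sin 100° = 6.30, north 6.4 cos 100° = -1.11
Leg 3 (041°, 72.0 mi): east 72.0 sin 41° = 47.24, north 72.0 cos 41° = 54.34
Leg 4 (290°, 66.1 mi): east 66.1 sin 290° = -62.11, north 66.1 cos 290° = 22.61
Net east component: -14.15 mi.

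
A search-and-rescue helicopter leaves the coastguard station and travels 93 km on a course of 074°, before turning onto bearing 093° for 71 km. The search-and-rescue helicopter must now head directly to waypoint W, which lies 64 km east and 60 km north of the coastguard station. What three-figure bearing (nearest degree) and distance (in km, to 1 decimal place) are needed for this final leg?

Leg 1 (074°, 93 km): east 93 sin 74° = 89.40, north 93 cos 74° = 25.63
Leg 2 (093°, 71 km): east 71 sin 93° = 70.90, north 71 cos 93° = -3.72
Current position: (160.30, 21.92). Target: (64, 60). Remaining: Δeast = -96.30, Δnorth = 38.08.
Bearing = atan2(-96.30, 38.08) mod 360° = 291.58°; distance = √((-96.30)² + (38.08)²) = 103.556 km.

292°, 103.6 km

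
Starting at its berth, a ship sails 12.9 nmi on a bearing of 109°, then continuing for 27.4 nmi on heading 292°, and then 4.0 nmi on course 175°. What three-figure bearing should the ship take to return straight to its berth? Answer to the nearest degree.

Leg 1 (109°, 12.9 nmi): east 12.9 sin 109° = 12.20, north 12.9 cos 109° = -4.20
Leg 2 (292°, 27.4 nmi): east 27.4 sin 292° = -25.40, north 27.4 cos 292° = 10.26
Leg 3 (175°, 4.0 nmi): east 4.0 sin 175° = 0.35, north 4.0 cos 175° = -3.98
Net displacement: -12.86 east, 2.08 north. Direction back to start is (12.86, -2.08): bearing = atan2(12.86, -2.08) mod 360° = 99.19° ≈ 099°.

099°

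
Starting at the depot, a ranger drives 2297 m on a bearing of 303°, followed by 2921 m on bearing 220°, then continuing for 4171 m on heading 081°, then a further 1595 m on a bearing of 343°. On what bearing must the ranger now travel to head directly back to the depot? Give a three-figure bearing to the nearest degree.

Leg 1 (303°, 2297 m): east 2297 sin 303° = -1926.43, north 2297 cos 303° = 1251.04
Leg 2 (220°, 2921 m): east 2921 sin 220° = -1877.58, north 2921 cos 220° = -2237.62
Leg 3 (081°, 4171 m): east 4171 sin 81° = 4119.65, north 4171 cos 81° = 652.49
Leg 4 (343°, 1595 m): east 1595 sin 343° = -466.33, north 1595 cos 343° = 1525.31
Net displacement: -150.69 east, 1191.21 north. Direction back to start is (150.69, -1191.21): bearing = atan2(150.69, -1191.21) mod 360° = 172.79° ≈ 173°.

173°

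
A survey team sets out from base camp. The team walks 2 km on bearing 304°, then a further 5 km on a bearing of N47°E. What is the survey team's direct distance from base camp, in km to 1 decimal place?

4.9 km

Leg 1 (304°, 2 km): east 2 sin 304° = -1.66, north 2 cos 304° = 1.12
Leg 2 (N47°E, 5 km): east 5 sin 47° = 3.66, north 5 cos 47° = 3.41
Net: 2.00 east, 4.53 north. Distance = √((2.00)² + (4.53)²) = 4.950 km.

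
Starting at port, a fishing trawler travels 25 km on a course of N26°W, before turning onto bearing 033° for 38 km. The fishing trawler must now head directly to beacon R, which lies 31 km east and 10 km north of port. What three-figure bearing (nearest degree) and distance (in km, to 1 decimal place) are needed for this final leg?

Leg 1 (N26°W, 25 km): east 25 sin 334° = -10.96, north 25 cos 334° = 22.47
Leg 2 (033°, 38 km): east 38 sin 33° = 20.70, north 38 cos 33° = 31.87
Current position: (9.74, 54.34). Target: (31, 10). Remaining: Δeast = 21.26, Δnorth = -44.34.
Bearing = atan2(21.26, -44.34) mod 360° = 154.38°; distance = √((21.26)² + (-44.34)²) = 49.174 km.

154°, 49.2 km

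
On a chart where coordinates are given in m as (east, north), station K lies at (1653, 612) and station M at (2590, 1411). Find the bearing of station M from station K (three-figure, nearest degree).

Δeast = 2590 − 1653 = 937.00; Δnorth = 1411 − 612 = 799.00.
Bearing = atan2(Δeast, Δnorth) mod 360° = 49.55° ≈ 050°.

050°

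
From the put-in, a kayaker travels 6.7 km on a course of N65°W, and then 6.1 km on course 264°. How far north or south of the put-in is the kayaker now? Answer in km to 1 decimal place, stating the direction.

2.2 km north

Leg 1 (N65°W, 6.7 km): east 6.7 sin 295° = -6.07, north 6.7 cos 295° = 2.83
Leg 2 (264°, 6.1 km): east 6.1 sin 264° = -6.07, north 6.1 cos 264° = -0.64
Net north component: 2.19 km.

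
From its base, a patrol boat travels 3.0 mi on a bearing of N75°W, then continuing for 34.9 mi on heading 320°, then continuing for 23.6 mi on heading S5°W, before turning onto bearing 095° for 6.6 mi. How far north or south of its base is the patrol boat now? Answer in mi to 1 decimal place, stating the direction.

3.4 mi north

Leg 1 (N75°W, 3.0 mi): east 3.0 sin 285° = -2.90, north 3.0 cos 285° = 0.78
Leg 2 (320°, 34.9 mi): east 34.9 sin 320° = -22.43, north 34.9 cos 320° = 26.73
Leg 3 (S5°W, 23.6 mi): east 23.6 sin 185° = -2.06, north 23.6 cos 185° = -23.51
Leg 4 (095°, 6.6 mi): east 6.6 sin 95° = 6.57, north 6.6 cos 95° = -0.58
Net north component: 3.43 mi.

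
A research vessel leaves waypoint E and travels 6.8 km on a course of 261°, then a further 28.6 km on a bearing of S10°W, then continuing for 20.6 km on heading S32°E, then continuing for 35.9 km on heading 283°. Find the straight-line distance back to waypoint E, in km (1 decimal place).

52.6 km

Leg 1 (261°, 6.8 km): east 6.8 sin 261° = -6.72, north 6.8 cos 261° = -1.06
Leg 2 (S10°W, 28.6 km): east 28.6 sin 190° = -4.97, north 28.6 cos 190° = -28.17
Leg 3 (S32°E, 20.6 km): east 20.6 sin 148° = 10.92, north 20.6 cos 148° = -17.47
Leg 4 (283°, 35.9 km): east 35.9 sin 283° = -34.98, north 35.9 cos 283° = 8.08
Net: -35.75 east, -38.62 north. Distance = √((-35.75)² + (-38.62)²) = 52.626 km.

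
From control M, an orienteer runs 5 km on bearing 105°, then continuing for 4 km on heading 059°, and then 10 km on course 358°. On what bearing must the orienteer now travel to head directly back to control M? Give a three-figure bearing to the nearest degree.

216°

Leg 1 (105°, 5 km): east 5 sin 105° = 4.83, north 5 cos 105° = -1.29
Leg 2 (059°, 4 km): east 4 sin 59° = 3.43, north 4 cos 59° = 2.06
Leg 3 (358°, 10 km): east 10 sin 358° = -0.35, north 10 cos 358° = 9.99
Net displacement: 7.91 east, 10.76 north. Direction back to start is (-7.91, -10.76): bearing = atan2(-7.91, -10.76) mod 360° = 216.32° ≈ 216°.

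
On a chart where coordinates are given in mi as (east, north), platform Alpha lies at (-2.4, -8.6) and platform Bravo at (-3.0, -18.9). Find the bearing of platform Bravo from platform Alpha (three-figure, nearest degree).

183°

Δeast = -3.0 − -2.4 = -0.60; Δnorth = -18.9 − -8.6 = -10.30.
Bearing = atan2(Δeast, Δnorth) mod 360° = 183.33° ≈ 183°.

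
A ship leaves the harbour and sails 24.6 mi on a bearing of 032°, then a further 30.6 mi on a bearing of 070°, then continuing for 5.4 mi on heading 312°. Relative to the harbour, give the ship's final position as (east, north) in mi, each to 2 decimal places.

Leg 1 (032°, 24.6 mi): east 24.6 sin 32° = 13.04, north 24.6 cos 32° = 20.86
Leg 2 (070°, 30.6 mi): east 30.6 sin 70° = 28.75, north 30.6 cos 70° = 10.47
Leg 3 (312°, 5.4 mi): east 5.4 sin 312° = -4.01, north 5.4 cos 312° = 3.61
Summing: 37.78 mi east, 34.94 mi north → (37.78, 34.94).

(37.78, 34.94)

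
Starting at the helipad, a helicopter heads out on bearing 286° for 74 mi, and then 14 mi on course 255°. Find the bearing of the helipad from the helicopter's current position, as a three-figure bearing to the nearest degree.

101°

Leg 1 (286°, 74 mi): east 74 sin 286° = -71.13, north 74 cos 286° = 20.40
Leg 2 (255°, 14 mi): east 14 sin 255° = -13.52, north 14 cos 255° = -3.62
Net displacement: -84.66 east, 16.77 north. Direction back to start is (84.66, -16.77): bearing = atan2(84.66, -16.77) mod 360° = 101.21° ≈ 101°.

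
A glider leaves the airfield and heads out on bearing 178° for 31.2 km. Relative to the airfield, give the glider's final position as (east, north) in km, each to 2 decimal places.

Leg 1 (178°, 31.2 km): east 31.2 sin 178° = 1.09, north 31.2 cos 178° = -31.18
Summing: 1.09 km east, -31.18 km north → (1.09, -31.18).

(1.09, -31.18)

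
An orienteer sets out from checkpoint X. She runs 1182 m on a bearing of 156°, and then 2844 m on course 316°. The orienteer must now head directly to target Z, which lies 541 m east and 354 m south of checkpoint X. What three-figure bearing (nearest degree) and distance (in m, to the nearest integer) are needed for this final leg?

123°, 2426 m

Leg 1 (156°, 1182 m): east 1182 sin 156° = 480.76, north 1182 cos 156° = -1079.81
Leg 2 (316°, 2844 m): east 2844 sin 316° = -1975.61, north 2844 cos 316° = 2045.80
Current position: (-1494.85, 965.99). Target: (541, -354). Remaining: Δeast = 2035.85, Δnorth = -1319.99.
Bearing = atan2(2035.85, -1319.99) mod 360° = 122.96°; distance = √((2035.85)² + (-1319.99)²) = 2426.323 m.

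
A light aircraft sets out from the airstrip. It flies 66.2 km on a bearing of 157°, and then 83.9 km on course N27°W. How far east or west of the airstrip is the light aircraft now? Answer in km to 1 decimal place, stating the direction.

12.2 km west

Leg 1 (157°, 66.2 km): east 66.2 sin 157° = 25.87, north 66.2 cos 157° = -60.94
Leg 2 (N27°W, 83.9 km): east 83.9 sin 333° = -38.09, north 83.9 cos 333° = 74.76
Net east component: -12.22 km.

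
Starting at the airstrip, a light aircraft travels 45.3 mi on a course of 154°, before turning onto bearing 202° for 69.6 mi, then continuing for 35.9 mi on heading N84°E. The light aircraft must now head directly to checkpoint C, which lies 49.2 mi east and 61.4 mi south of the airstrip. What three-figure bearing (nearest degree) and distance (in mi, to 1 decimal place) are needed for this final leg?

Leg 1 (154°, 45.3 mi): east 45.3 sin 154° = 19.86, north 45.3 cos 154° = -40.72
Leg 2 (202°, 69.6 mi): east 69.6 sin 202° = -26.07, north 69.6 cos 202° = -64.53
Leg 3 (N84°E, 35.9 mi): east 35.9 sin 84° = 35.70, north 35.9 cos 84° = 3.75
Current position: (29.49, -101.49). Target: (49.2, -61.4). Remaining: Δeast = 19.71, Δnorth = 40.09.
Bearing = atan2(19.71, 40.09) mod 360° = 26.18°; distance = √((19.71)² + (40.09)²) = 44.678 mi.

026°, 44.7 mi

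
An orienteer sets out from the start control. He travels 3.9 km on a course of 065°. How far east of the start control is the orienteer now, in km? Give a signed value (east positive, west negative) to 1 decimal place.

3.5 km

Leg 1 (065°, 3.9 km): east 3.9 sin 65° = 3.53, north 3.9 cos 65° = 1.65
Net east component: 3.53 km.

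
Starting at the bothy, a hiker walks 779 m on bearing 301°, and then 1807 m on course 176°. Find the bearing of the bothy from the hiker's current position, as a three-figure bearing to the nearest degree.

Leg 1 (301°, 779 m): east 779 sin 301° = -667.73, north 779 cos 301° = 401.21
Leg 2 (176°, 1807 m): east 1807 sin 176° = 126.05, north 1807 cos 176° = -1802.60
Net displacement: -541.68 east, -1401.38 north. Direction back to start is (541.68, 1401.38): bearing = atan2(541.68, 1401.38) mod 360° = 21.13° ≈ 021°.

021°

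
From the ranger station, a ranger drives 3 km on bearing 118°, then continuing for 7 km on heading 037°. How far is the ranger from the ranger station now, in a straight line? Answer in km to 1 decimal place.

Leg 1 (118°, 3 km): east 3 sin 118° = 2.65, north 3 cos 118° = -1.41
Leg 2 (037°, 7 km): east 7 sin 37° = 4.21, north 7 cos 37° = 5.59
Net: 6.86 east, 4.18 north. Distance = √((6.86)² + (4.18)²) = 8.036 km.

8.0 km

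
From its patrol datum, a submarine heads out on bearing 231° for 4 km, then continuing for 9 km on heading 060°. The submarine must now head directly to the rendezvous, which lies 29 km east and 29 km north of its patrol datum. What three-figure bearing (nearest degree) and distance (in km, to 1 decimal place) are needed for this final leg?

Leg 1 (231°, 4 km): east 4 sin 231° = -3.11, north 4 cos 231° = -2.52
Leg 2 (060°, 9 km): east 9 sin 60° = 7.79, north 9 cos 60° = 4.50
Current position: (4.69, 1.98). Target: (29, 29). Remaining: Δeast = 24.31, Δnorth = 27.02.
Bearing = atan2(24.31, 27.02) mod 360° = 41.99°; distance = √((24.31)² + (27.02)²) = 36.347 km.

042°, 36.3 km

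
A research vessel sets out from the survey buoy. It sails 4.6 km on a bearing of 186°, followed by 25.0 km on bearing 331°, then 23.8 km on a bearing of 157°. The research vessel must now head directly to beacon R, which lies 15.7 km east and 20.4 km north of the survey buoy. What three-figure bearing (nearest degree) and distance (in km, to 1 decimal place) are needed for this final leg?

037°, 31.4 km

Leg 1 (186°, 4.6 km): east 4.6 sin 186° = -0.48, north 4.6 cos 186° = -4.57
Leg 2 (331°, 25.0 km): east 25.0 sin 331° = -12.12, north 25.0 cos 331° = 21.87
Leg 3 (157°, 23.8 km): east 23.8 sin 157° = 9.30, north 23.8 cos 157° = -21.91
Current position: (-3.30, -4.62). Target: (15.7, 20.4). Remaining: Δeast = 19.00, Δnorth = 25.02.
Bearing = atan2(19.00, 25.02) mod 360° = 37.22°; distance = √((19.00)² + (25.02)²) = 31.415 km.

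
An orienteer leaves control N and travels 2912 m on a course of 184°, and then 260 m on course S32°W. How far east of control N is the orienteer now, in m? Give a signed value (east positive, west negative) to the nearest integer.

Leg 1 (184°, 2912 m): east 2912 sin 184° = -203.13, north 2912 cos 184° = -2904.91
Leg 2 (S32°W, 260 m): east 260 sin 212° = -137.78, north 260 cos 212° = -220.49
Net east component: -340.91 m.

-341 m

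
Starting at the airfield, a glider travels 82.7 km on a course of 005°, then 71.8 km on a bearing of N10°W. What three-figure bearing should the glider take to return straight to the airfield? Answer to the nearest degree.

Leg 1 (005°, 82.7 km): east 82.7 sin 5° = 7.21, north 82.7 cos 5° = 82.39
Leg 2 (N10°W, 71.8 km): east 71.8 sin 350° = -12.47, north 71.8 cos 350° = 70.71
Net displacement: -5.26 east, 153.09 north. Direction back to start is (5.26, -153.09): bearing = atan2(5.26, -153.09) mod 360° = 178.03° ≈ 178°.

178°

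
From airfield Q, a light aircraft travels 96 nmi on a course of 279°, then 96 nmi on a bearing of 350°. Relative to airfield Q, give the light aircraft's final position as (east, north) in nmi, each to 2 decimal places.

Leg 1 (279°, 96 nmi): east 96 sin 279° = -94.82, north 96 cos 279° = 15.02
Leg 2 (350°, 96 nmi): east 96 sin 350° = -16.67, north 96 cos 350° = 94.54
Summing: -111.49 nmi east, 109.56 nmi north → (-111.49, 109.56).

(-111.49, 109.56)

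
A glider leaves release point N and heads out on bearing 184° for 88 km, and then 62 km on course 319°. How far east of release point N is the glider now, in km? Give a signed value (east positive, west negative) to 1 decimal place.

Leg 1 (184°, 88 km): east 88 sin 184° = -6.14, north 88 cos 184° = -87.79
Leg 2 (319°, 62 km): east 62 sin 319° = -40.68, north 62 cos 319° = 46.79
Net east component: -46.81 km.

-46.8 km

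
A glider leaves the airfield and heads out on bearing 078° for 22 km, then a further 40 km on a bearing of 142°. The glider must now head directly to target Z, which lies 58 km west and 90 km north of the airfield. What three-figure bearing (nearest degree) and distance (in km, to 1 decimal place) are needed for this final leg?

318°, 156.6 km

Leg 1 (078°, 22 km): east 22 sin 78° = 21.52, north 22 cos 78° = 4.57
Leg 2 (142°, 40 km): east 40 sin 142° = 24.63, north 40 cos 142° = -31.52
Current position: (46.15, -26.95). Target: (-58, 90). Remaining: Δeast = -104.15, Δnorth = 116.95.
Bearing = atan2(-104.15, 116.95) mod 360° = 318.31°; distance = √((-104.15)² + (116.95)²) = 156.598 km.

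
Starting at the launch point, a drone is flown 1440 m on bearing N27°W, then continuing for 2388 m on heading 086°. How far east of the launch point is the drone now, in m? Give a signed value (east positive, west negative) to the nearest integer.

1728 m

Leg 1 (N27°W, 1440 m): east 1440 sin 333° = -653.75, north 1440 cos 333° = 1283.05
Leg 2 (086°, 2388 m): east 2388 sin 86° = 2382.18, north 2388 cos 86° = 166.58
Net east component: 1728.44 m.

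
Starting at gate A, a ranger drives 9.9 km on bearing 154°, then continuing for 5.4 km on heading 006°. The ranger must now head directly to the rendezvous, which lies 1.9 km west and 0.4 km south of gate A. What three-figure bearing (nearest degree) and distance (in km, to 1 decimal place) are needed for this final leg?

Leg 1 (154°, 9.9 km): east 9.9 sin 154° = 4.34, north 9.9 cos 154° = -8.90
Leg 2 (006°, 5.4 km): east 5.4 sin 6° = 0.56, north 5.4 cos 6° = 5.37
Current position: (4.90, -3.53). Target: (-1.9, -0.4). Remaining: Δeast = -6.80, Δnorth = 3.13.
Bearing = atan2(-6.80, 3.13) mod 360° = 294.69°; distance = √((-6.80)² + (3.13)²) = 7.489 km.

295°, 7.5 km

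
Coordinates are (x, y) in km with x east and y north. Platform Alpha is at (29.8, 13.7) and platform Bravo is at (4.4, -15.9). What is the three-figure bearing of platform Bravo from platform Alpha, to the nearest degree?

221°

Δeast = 4.4 − 29.8 = -25.40; Δnorth = -15.9 − 13.7 = -29.60.
Bearing = atan2(Δeast, Δnorth) mod 360° = 220.63° ≈ 221°.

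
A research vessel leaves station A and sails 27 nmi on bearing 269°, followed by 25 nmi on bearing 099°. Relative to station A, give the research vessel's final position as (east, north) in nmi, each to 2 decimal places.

(-2.30, -4.38)

Leg 1 (269°, 27 nmi): east 27 sin 269° = -27.00, north 27 cos 269° = -0.47
Leg 2 (099°, 25 nmi): east 25 sin 99° = 24.69, north 25 cos 99° = -3.91
Summing: -2.30 nmi east, -4.38 nmi north → (-2.30, -4.38).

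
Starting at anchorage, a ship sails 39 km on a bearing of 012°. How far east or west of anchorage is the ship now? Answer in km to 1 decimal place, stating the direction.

Leg 1 (012°, 39 km): east 39 sin 12° = 8.11, north 39 cos 12° = 38.15
Net east component: 8.11 km.

8.1 km east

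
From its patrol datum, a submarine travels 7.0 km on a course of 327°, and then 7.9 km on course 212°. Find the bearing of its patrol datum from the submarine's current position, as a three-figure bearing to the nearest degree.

Leg 1 (327°, 7.0 km): east 7.0 sin 327° = -3.81, north 7.0 cos 327° = 5.87
Leg 2 (212°, 7.9 km): east 7.9 sin 212° = -4.19, north 7.9 cos 212° = -6.70
Net displacement: -8.00 east, -0.83 north. Direction back to start is (8.00, 0.83): bearing = atan2(8.00, 0.83) mod 360° = 84.08° ≈ 084°.

084°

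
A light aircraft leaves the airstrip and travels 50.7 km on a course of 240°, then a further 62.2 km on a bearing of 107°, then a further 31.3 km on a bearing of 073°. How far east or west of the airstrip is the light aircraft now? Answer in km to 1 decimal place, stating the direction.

Leg 1 (240°, 50.7 km): east 50.7 sin 240° = -43.91, north 50.7 cos 240° = -25.35
Leg 2 (107°, 62.2 km): east 62.2 sin 107° = 59.48, north 62.2 cos 107° = -18.19
Leg 3 (073°, 31.3 km): east 31.3 sin 73° = 29.93, north 31.3 cos 73° = 9.15
Net east component: 45.51 km.

45.5 km east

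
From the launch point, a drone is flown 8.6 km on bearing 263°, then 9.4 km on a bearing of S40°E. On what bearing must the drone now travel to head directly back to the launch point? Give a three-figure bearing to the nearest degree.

Leg 1 (263°, 8.6 km): east 8.6 sin 263° = -8.54, north 8.6 cos 263° = -1.05
Leg 2 (S40°E, 9.4 km): east 9.4 sin 140° = 6.04, north 9.4 cos 140° = -7.20
Net displacement: -2.49 east, -8.25 north. Direction back to start is (2.49, 8.25): bearing = atan2(2.49, 8.25) mod 360° = 16.82° ≈ 017°.

017°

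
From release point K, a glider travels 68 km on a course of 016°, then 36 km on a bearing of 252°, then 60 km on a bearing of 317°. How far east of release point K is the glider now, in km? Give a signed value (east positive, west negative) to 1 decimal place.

-56.4 km

Leg 1 (016°, 68 km): east 68 sin 16° = 18.74, north 68 cos 16° = 65.37
Leg 2 (252°, 36 km): east 36 sin 252° = -34.24, north 36 cos 252° = -11.12
Leg 3 (317°, 60 km): east 60 sin 317° = -40.92, north 60 cos 317° = 43.88
Net east component: -56.41 km.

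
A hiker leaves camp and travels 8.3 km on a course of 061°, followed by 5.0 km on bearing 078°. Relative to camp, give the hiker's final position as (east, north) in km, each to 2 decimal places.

Leg 1 (061°, 8.3 km): east 8.3 sin 61° = 7.26, north 8.3 cos 61° = 4.02
Leg 2 (078°, 5.0 km): east 5.0 sin 78° = 4.89, north 5.0 cos 78° = 1.04
Summing: 12.15 km east, 5.06 km north → (12.15, 5.06).

(12.15, 5.06)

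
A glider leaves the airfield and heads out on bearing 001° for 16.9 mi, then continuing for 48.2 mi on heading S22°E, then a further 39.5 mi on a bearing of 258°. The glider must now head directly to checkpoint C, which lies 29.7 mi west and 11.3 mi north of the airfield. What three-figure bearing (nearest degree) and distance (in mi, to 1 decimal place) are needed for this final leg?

Leg 1 (001°, 16.9 mi): east 16.9 sin 1° = 0.29, north 16.9 cos 1° = 16.90
Leg 2 (S22°E, 48.2 mi): east 48.2 sin 158° = 18.06, north 48.2 cos 158° = -44.69
Leg 3 (258°, 39.5 mi): east 39.5 sin 258° = -38.64, north 39.5 cos 258° = -8.21
Current position: (-20.29, -36.01). Target: (-29.7, 11.3). Remaining: Δeast = -9.41, Δnorth = 47.31.
Bearing = atan2(-9.41, 47.31) mod 360° = 348.74°; distance = √((-9.41)² + (47.31)²) = 48.233 mi.

349°, 48.2 mi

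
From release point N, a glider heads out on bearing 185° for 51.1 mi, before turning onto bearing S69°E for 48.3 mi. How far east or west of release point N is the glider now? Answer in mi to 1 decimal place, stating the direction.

Leg 1 (185°, 51.1 mi): east 51.1 sin 185° = -4.45, north 51.1 cos 185° = -50.91
Leg 2 (S69°E, 48.3 mi): east 48.3 sin 111° = 45.09, north 48.3 cos 111° = -17.31
Net east component: 40.64 mi.

40.6 mi east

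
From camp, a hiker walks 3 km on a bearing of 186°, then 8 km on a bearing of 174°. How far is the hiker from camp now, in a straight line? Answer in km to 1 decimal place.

11.0 km

Leg 1 (186°, 3 km): east 3 sin 186° = -0.31, north 3 cos 186° = -2.98
Leg 2 (174°, 8 km): east 8 sin 174° = 0.84, north 8 cos 174° = -7.96
Net: 0.52 east, -10.94 north. Distance = √((0.52)² + (-10.94)²) = 10.952 km.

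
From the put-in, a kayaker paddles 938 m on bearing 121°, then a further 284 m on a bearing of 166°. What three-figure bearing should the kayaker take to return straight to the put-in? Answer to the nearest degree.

Leg 1 (121°, 938 m): east 938 sin 121° = 804.02, north 938 cos 121° = -483.11
Leg 2 (166°, 284 m): east 284 sin 166° = 68.71, north 284 cos 166° = -275.56
Net displacement: 872.73 east, -758.67 north. Direction back to start is (-872.73, 758.67): bearing = atan2(-872.73, 758.67) mod 360° = 311.00° ≈ 311°.

311°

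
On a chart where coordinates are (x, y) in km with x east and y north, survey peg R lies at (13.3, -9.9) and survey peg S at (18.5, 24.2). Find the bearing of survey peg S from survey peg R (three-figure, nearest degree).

Δeast = 18.5 − 13.3 = 5.20; Δnorth = 24.2 − -9.9 = 34.10.
Bearing = atan2(Δeast, Δnorth) mod 360° = 8.67° ≈ 009°.

009°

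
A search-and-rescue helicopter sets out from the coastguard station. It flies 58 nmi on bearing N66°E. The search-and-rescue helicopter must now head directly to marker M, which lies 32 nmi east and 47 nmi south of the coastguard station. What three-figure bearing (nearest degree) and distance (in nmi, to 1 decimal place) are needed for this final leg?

197°, 73.6 nmi

Leg 1 (N66°E, 58 nmi): east 58 sin 66° = 52.99, north 58 cos 66° = 23.59
Current position: (52.99, 23.59). Target: (32, -47). Remaining: Δeast = -20.99, Δnorth = -70.59.
Bearing = atan2(-20.99, -70.59) mod 360° = 196.56°; distance = √((-20.99)² + (-70.59)²) = 73.644 nmi.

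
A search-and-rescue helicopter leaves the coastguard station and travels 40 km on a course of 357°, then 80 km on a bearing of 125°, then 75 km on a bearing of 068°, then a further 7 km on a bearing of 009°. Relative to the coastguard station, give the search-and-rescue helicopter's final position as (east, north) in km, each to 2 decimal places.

(134.07, 29.07)

Leg 1 (357°, 40 km): east 40 sin 357° = -2.09, north 40 cos 357° = 39.95
Leg 2 (125°, 80 km): east 80 sin 125° = 65.53, north 80 cos 125° = -45.89
Leg 3 (068°, 75 km): east 75 sin 68° = 69.54, north 75 cos 68° = 28.10
Leg 4 (009°, 7 km): east 7 sin 9° = 1.10, north 7 cos 9° = 6.91
Summing: 134.07 km east, 29.07 km north → (134.07, 29.07).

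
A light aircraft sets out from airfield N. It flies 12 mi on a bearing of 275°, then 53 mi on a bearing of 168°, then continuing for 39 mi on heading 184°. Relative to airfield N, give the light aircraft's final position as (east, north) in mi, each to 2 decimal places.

(-3.66, -89.70)

Leg 1 (275°, 12 mi): east 12 sin 275° = -11.95, north 12 cos 275° = 1.05
Leg 2 (168°, 53 mi): east 53 sin 168° = 11.02, north 53 cos 168° = -51.84
Leg 3 (184°, 39 mi): east 39 sin 184° = -2.72, north 39 cos 184° = -38.90
Summing: -3.66 mi east, -89.70 mi north → (-3.66, -89.70).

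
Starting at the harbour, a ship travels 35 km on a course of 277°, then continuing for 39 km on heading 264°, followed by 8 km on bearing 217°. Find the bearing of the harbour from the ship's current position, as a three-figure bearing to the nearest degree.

085°

Leg 1 (277°, 35 km): east 35 sin 277° = -34.74, north 35 cos 277° = 4.27
Leg 2 (264°, 39 km): east 39 sin 264° = -38.79, north 39 cos 264° = -4.08
Leg 3 (217°, 8 km): east 8 sin 217° = -4.81, north 8 cos 217° = -6.39
Net displacement: -78.34 east, -6.20 north. Direction back to start is (78.34, 6.20): bearing = atan2(78.34, 6.20) mod 360° = 85.47° ≈ 085°.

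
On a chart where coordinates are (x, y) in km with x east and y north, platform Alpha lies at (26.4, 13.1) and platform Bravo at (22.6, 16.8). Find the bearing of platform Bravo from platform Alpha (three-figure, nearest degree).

Δeast = 22.6 − 26.4 = -3.80; Δnorth = 16.8 − 13.1 = 3.70.
Bearing = atan2(Δeast, Δnorth) mod 360° = 314.24° ≈ 314°.

314°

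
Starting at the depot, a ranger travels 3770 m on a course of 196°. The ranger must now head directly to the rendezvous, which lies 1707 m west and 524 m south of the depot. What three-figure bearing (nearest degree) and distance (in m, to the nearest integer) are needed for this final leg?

348°, 3171 m

Leg 1 (196°, 3770 m): east 3770 sin 196° = -1039.15, north 3770 cos 196° = -3623.96
Current position: (-1039.15, -3623.96). Target: (-1707, -524). Remaining: Δeast = -667.85, Δnorth = 3099.96.
Bearing = atan2(-667.85, 3099.96) mod 360° = 347.84°; distance = √((-667.85)² + (3099.96)²) = 3171.080 m.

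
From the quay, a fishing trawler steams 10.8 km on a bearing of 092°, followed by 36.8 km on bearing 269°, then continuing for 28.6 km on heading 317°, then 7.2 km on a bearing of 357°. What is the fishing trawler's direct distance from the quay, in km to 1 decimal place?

Leg 1 (092°, 10.8 km): east 10.8 sin 92° = 10.79, north 10.8 cos 92° = -0.38
Leg 2 (269°, 36.8 km): east 36.8 sin 269° = -36.79, north 36.8 cos 269° = -0.64
Leg 3 (317°, 28.6 km): east 28.6 sin 317° = -19.51, north 28.6 cos 317° = 20.92
Leg 4 (357°, 7.2 km): east 7.2 sin 357° = -0.38, north 7.2 cos 357° = 7.19
Net: -45.88 east, 27.09 north. Distance = √((-45.88)² + (27.09)²) = 53.282 km.

53.3 km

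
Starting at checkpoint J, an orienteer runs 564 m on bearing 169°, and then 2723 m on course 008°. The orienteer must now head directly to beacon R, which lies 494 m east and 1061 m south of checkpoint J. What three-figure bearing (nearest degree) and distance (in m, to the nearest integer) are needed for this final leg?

Leg 1 (169°, 564 m): east 564 sin 169° = 107.62, north 564 cos 169° = -553.64
Leg 2 (008°, 2723 m): east 2723 sin 8° = 378.97, north 2723 cos 8° = 2696.50
Current position: (486.58, 2142.86). Target: (494, -1061). Remaining: Δeast = 7.42, Δnorth = -3203.86.
Bearing = atan2(7.42, -3203.86) mod 360° = 179.87°; distance = √((7.42)² + (-3203.86)²) = 3203.871 m.

180°, 3204 m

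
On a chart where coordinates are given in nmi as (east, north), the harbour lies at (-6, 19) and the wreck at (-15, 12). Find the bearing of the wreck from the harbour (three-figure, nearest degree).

232°

Δeast = -15 − -6 = -9.00; Δnorth = 12 − 19 = -7.00.
Bearing = atan2(Δeast, Δnorth) mod 360° = 232.13° ≈ 232°.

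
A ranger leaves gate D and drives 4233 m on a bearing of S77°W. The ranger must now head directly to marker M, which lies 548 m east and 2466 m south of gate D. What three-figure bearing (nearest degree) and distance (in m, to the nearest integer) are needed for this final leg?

108°, 4912 m

Leg 1 (S77°W, 4233 m): east 4233 sin 257° = -4124.51, north 4233 cos 257° = -952.22
Current position: (-4124.51, -952.22). Target: (548, -2466). Remaining: Δeast = 4672.51, Δnorth = -1513.78.
Bearing = atan2(4672.51, -1513.78) mod 360° = 107.95°; distance = √((4672.51)² + (-1513.78)²) = 4911.606 m.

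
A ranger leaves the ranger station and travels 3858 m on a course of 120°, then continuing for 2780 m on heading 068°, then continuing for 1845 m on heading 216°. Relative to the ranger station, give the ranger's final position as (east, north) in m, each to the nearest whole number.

(4834, -2380)

Leg 1 (120°, 3858 m): east 3858 sin 120° = 3341.13, north 3858 cos 120° = -1929.00
Leg 2 (068°, 2780 m): east 2780 sin 68° = 2577.57, north 2780 cos 68° = 1041.41
Leg 3 (216°, 1845 m): east 1845 sin 216° = -1084.46, north 1845 cos 216° = -1492.64
Summing: 4834.23 m east, -2380.23 m north → (4834, -2380).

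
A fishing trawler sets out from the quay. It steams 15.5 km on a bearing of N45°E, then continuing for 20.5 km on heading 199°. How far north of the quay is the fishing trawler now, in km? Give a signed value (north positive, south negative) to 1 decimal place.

-8.4 km

Leg 1 (N45°E, 15.5 km): east 15.5 sin 45° = 10.96, north 15.5 cos 45° = 10.96
Leg 2 (199°, 20.5 km): east 20.5 sin 199° = -6.67, north 20.5 cos 199° = -19.38
Net north component: -8.42 km.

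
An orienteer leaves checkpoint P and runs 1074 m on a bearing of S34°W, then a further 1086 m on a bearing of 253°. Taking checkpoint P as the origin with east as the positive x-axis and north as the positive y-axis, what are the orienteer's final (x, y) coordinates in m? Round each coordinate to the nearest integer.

Leg 1 (S34°W, 1074 m): east 1074 sin 214° = -600.57, north 1074 cos 214° = -890.39
Leg 2 (253°, 1086 m): east 1086 sin 253° = -1038.55, north 1086 cos 253° = -317.52
Summing: -1639.12 m east, -1207.90 m north → (-1639, -1208).

(-1639, -1208)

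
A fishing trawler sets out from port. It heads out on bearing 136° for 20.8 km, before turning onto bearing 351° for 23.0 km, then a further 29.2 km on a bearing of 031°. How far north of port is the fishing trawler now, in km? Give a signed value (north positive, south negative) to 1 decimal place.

Leg 1 (136°, 20.8 km): east 20.8 sin 136° = 14.45, north 20.8 cos 136° = -14.96
Leg 2 (351°, 23.0 km): east 23.0 sin 351° = -3.60, north 23.0 cos 351° = 22.72
Leg 3 (031°, 29.2 km): east 29.2 sin 31° = 15.04, north 29.2 cos 31° = 25.03
Net north component: 32.78 km.

32.8 km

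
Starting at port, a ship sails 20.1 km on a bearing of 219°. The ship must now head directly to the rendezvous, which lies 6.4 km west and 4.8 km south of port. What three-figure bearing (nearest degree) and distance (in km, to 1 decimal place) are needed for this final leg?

Leg 1 (219°, 20.1 km): east 20.1 sin 219° = -12.65, north 20.1 cos 219° = -15.62
Current position: (-12.65, -15.62). Target: (-6.4, -4.8). Remaining: Δeast = 6.25, Δnorth = 10.82.
Bearing = atan2(6.25, 10.82) mod 360° = 30.01°; distance = √((6.25)² + (10.82)²) = 12.496 km.

030°, 12.5 km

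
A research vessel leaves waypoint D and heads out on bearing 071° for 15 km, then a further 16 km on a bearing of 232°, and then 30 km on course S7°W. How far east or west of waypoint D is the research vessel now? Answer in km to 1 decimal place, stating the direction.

2.1 km west

Leg 1 (071°, 15 km): east 15 sin 71° = 14.18, north 15 cos 71° = 4.88
Leg 2 (232°, 16 km): east 16 sin 232° = -12.61, north 16 cos 232° = -9.85
Leg 3 (S7°W, 30 km): east 30 sin 187° = -3.66, north 30 cos 187° = -29.78
Net east component: -2.08 km.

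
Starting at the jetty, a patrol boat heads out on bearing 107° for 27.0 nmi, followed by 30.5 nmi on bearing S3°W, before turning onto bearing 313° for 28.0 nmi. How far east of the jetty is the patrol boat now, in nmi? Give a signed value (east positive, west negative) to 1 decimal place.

3.7 nmi

Leg 1 (107°, 27.0 nmi): east 27.0 sin 107° = 25.82, north 27.0 cos 107° = -7.89
Leg 2 (S3°W, 30.5 nmi): east 30.5 sin 183° = -1.60, north 30.5 cos 183° = -30.46
Leg 3 (313°, 28.0 nmi): east 28.0 sin 313° = -20.48, north 28.0 cos 313° = 19.10
Net east component: 3.75 nmi.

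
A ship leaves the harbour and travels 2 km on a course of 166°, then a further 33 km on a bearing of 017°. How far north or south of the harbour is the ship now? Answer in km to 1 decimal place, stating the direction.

29.6 km north

Leg 1 (166°, 2 km): east 2 sin 166° = 0.48, north 2 cos 166° = -1.94
Leg 2 (017°, 33 km): east 33 sin 17° = 9.65, north 33 cos 17° = 31.56
Net north component: 29.62 km.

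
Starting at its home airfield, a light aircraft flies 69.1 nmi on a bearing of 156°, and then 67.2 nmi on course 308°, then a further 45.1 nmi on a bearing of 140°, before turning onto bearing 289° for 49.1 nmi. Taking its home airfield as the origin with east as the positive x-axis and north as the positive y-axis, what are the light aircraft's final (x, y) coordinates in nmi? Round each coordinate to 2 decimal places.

(-42.28, -40.32)

Leg 1 (156°, 69.1 nmi): east 69.1 sin 156° = 28.11, north 69.1 cos 156° = -63.13
Leg 2 (308°, 67.2 nmi): east 67.2 sin 308° = -52.95, north 67.2 cos 308° = 41.37
Leg 3 (140°, 45.1 nmi): east 45.1 sin 140° = 28.99, north 45.1 cos 140° = -34.55
Leg 4 (289°, 49.1 nmi): east 49.1 sin 289° = -46.42, north 49.1 cos 289° = 15.99
Summing: -42.28 nmi east, -40.32 nmi north → (-42.28, -40.32).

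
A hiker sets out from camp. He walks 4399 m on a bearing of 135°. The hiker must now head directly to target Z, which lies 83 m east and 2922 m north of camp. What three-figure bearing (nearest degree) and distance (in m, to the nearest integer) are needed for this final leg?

Leg 1 (135°, 4399 m): east 4399 sin 135° = 3110.56, north 4399 cos 135° = -3110.56
Current position: (3110.56, -3110.56). Target: (83, 2922). Remaining: Δeast = -3027.56, Δnorth = 6032.56.
Bearing = atan2(-3027.56, 6032.56) mod 360° = 333.35°; distance = √((-3027.56)² + (6032.56)²) = 6749.663 m.

333°, 6750 m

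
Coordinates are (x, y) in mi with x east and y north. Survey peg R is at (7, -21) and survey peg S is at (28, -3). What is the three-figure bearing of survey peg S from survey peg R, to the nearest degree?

049°

Δeast = 28 − 7 = 21.00; Δnorth = -3 − -21 = 18.00.
Bearing = atan2(Δeast, Δnorth) mod 360° = 49.40° ≈ 049°.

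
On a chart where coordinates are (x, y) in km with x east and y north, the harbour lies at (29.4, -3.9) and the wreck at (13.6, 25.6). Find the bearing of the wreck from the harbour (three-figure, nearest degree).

332°

Δeast = 13.6 − 29.4 = -15.80; Δnorth = 25.6 − -3.9 = 29.50.
Bearing = atan2(Δeast, Δnorth) mod 360° = 331.83° ≈ 332°.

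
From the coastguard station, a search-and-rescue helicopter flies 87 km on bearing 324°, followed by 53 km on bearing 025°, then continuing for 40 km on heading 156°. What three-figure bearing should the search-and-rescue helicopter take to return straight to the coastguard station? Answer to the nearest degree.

Leg 1 (324°, 87 km): east 87 sin 324° = -51.14, north 87 cos 324° = 70.38
Leg 2 (025°, 53 km): east 53 sin 25° = 22.40, north 53 cos 25° = 48.03
Leg 3 (156°, 40 km): east 40 sin 156° = 16.27, north 40 cos 156° = -36.54
Net displacement: -12.47 east, 81.88 north. Direction back to start is (12.47, -81.88): bearing = atan2(12.47, -81.88) mod 360° = 171.34° ≈ 171°.

171°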